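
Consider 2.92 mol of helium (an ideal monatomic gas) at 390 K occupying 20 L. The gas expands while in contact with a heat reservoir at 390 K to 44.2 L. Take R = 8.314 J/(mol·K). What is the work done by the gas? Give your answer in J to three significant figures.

Isothermal: W = nRT ln(V₂/V₁).
W = (2.92)(8.314)(390) × ln(44.2/20)
  = 9468 × 0.793
W_by_gas = 7508 J.

W ≈ 7510 J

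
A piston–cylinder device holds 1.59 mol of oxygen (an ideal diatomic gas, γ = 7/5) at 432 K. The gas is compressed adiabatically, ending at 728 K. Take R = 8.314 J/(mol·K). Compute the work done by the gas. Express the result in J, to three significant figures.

W ≈ -9780 J

Adiabatic ⇒ Q = 0, so W_by = −ΔU = nCᵥ(T₁ − T₂).
Cᵥ = 5R/2 = 20.79 J/(mol·K).
W = (1.59)(20.79)(432 − 728) = -9782 J.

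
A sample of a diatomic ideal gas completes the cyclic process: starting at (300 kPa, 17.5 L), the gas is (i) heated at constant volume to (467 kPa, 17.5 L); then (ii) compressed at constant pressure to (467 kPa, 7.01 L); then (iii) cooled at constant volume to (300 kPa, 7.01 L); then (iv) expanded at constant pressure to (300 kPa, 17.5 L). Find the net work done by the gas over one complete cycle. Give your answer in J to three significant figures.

Constant-volume legs do no work.
W(ii) = (467)(7.01 − 17.5) = -4899 J; W(iv) = (300)(17.5 − 7.01) = 3147 J.
W_net = -4899 + 3147 = -1752 J (the counter-clockwise enclosed area).

W_net ≈ -1750 J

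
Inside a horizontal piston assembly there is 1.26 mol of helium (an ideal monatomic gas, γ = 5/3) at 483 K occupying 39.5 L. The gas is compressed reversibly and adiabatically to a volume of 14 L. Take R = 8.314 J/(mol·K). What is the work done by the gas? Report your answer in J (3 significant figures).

Adiabatic: TV^(γ−1) = const with γ = 5/3.
T₂ = T₁ (V₁/V₂)^(γ−1) = 483 × (39.5/14)^0.667 = 483 × 1.997 = 964.4 K.
W_by = nCᵥ(T₁ − T₂) = (1.26)(12.47)(483 − 964.4) = -7565 J.

W ≈ -7560 J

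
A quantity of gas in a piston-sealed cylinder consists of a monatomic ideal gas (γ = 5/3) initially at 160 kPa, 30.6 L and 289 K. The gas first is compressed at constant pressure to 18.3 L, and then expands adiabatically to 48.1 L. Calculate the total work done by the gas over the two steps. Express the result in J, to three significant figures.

Step 1 (isobaric): W = PΔV = (160 kPa)(18.3 − 30.6 L) = -1968 J.
After step 1: P = 160 kPa, V = 18.3 L, T = 172.8 K.
Step 2 (adiabatic): W = (P₁V₁ − P₂V₂)/(γ−1) = (2928 − 1537)/0.667 = 2086 J.
W_total = -1968 + 2086 = 118 J.

W_total ≈ 118 J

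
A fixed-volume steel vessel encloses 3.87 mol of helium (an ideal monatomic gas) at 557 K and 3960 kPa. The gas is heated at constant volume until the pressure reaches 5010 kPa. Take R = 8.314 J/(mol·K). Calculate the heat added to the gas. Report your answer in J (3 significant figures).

Constant volume ⇒ W = 0, so Q = ΔU = nCᵥΔT with Cᵥ = 3R/2 = 12.47 J/(mol·K).
At constant V, T₂/T₁ = P₂/P₁ ⇒ ΔT = T₁(P₂/P₁ − 1) = 557·(5010/3960 − 1) = 147.7 K.
ΔU = (3.87)(12.47)(147.7) = 7128 J.

Q ≈ 7130 J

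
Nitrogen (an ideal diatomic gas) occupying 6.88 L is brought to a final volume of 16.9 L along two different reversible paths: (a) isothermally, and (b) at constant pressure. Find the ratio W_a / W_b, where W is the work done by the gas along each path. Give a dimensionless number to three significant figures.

W_a / W_b ≈ 0.617

Path (a) isothermal: W = P₁V₁ ln(V₂/V₁) → W_a/(P₁V₁) = 0.8987.
Path (b) isobaric: W = P₁(V₂ − V₁) → W_b/(P₁V₁) = 1.456.
W_a / W_b = 0.8987 / 1.456 = 0.6171.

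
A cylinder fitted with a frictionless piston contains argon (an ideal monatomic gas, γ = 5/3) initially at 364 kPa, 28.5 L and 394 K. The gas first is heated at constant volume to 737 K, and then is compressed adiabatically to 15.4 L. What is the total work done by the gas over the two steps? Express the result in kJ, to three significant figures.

Step 1 (isochoric): W = 0 (constant volume).
After step 1: P = 680.9 kPa (V unchanged).
Step 2 (adiabatic): W = (P₁V₁ − P₂V₂)/(γ−1) = (19405 − 29251)/0.667 = -14768 J.
W_total = 0 − 14768 = -14768 J.

W_total ≈ -14.8 kJ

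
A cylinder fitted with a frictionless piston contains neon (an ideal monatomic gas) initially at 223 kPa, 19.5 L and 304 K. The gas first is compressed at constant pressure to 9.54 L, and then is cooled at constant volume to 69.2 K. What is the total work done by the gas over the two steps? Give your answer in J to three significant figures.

W_total ≈ -2220 J

Step 1 (isobaric): W = PΔV = (223 kPa)(9.54 − 19.5 L) = -2221 J.
Step 2 (isochoric): W = 0 (constant volume).
W_total = -2221 + 0 = -2221 J.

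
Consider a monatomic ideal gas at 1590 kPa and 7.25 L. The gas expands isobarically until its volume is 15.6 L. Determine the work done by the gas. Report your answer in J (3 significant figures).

W ≈ 13300 J

Isobaric: W = P ΔV.
W = (1590 kPa)(15.6 − 7.25 L) = (1590)(8.35) = 13276 J.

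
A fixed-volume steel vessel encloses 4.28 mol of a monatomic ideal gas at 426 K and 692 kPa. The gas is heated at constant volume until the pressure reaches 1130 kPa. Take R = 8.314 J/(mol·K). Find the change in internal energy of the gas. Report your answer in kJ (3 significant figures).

Constant volume ⇒ W = 0, so Q = ΔU = nCᵥΔT with Cᵥ = 3R/2 = 12.47 J/(mol·K).
At constant V, T₂/T₁ = P₂/P₁ ⇒ ΔT = T₁(P₂/P₁ − 1) = 426·(1130/692 − 1) = 269.6 K.
ΔU = (4.28)(12.47)(269.6) = 14392 J.

ΔU ≈ 14.4 kJ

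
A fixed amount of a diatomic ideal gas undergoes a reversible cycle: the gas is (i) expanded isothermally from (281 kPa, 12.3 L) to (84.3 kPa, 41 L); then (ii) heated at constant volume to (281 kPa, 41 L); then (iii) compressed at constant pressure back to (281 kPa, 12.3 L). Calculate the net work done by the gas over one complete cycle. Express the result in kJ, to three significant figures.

Leg (i): W = PᵢVᵢ ln(V_f/Vᵢ) = (3456) ln(41/12.3) = 4161 J.
Leg (ii): W = 0.
Leg (iii): W = PΔV = (281)(12.3 − 41) = -8065 J.
W_net = 4161 − 8065 = -3903 J.

W_net ≈ -3.90 kJ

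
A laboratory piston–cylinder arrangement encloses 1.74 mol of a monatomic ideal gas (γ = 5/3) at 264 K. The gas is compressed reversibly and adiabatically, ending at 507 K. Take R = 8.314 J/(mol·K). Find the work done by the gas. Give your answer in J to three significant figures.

W ≈ -5270 J

Adiabatic ⇒ Q = 0, so W_by = −ΔU = nCᵥ(T₁ − T₂).
Cᵥ = 3R/2 = 12.47 J/(mol·K).
W = (1.74)(12.47)(264 − 507) = -5273 J.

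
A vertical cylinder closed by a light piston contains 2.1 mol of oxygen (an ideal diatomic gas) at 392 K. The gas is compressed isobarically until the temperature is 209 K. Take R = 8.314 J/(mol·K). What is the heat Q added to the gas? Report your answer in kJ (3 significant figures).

Q ≈ -11.2 kJ

Isobaric: W = nRΔT = (2.1)(8.314)(-183) = -3195 J.
ΔU = nCᵥΔT with Cᵥ = 5R/2: ΔU = (2.1)(20.79)(-183) = -7988 J.
Q = ΔU + W = -7988 − 3195 = -11183 J.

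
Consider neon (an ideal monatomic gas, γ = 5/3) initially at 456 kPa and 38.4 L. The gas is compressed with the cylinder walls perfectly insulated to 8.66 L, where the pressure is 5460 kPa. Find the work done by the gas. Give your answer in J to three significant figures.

Adiabatic: W = (P₁V₁ − P₂V₂)/(γ − 1) with γ = 5/3.
P₁V₁ = 17510 J, P₂V₂ = 47284 J.
W = (17510 − 47284) / 0.6667 = -44660 J.

W ≈ -44700 J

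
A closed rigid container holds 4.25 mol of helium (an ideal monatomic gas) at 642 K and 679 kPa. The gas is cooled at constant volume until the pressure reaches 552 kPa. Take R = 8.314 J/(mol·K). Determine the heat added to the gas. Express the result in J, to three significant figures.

Constant volume ⇒ W = 0, so Q = ΔU = nCᵥΔT with Cᵥ = 3R/2 = 12.47 J/(mol·K).
At constant V, T₂/T₁ = P₂/P₁ ⇒ ΔT = T₁(P₂/P₁ − 1) = 642·(552/679 − 1) = -120.1 K.
ΔU = (4.25)(12.47)(-120.1) = -6364 J.

Q ≈ -6360 J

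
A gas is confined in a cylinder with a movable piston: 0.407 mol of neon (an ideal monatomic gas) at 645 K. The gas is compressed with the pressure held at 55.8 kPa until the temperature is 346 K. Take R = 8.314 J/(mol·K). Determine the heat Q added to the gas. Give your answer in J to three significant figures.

Q ≈ -2530 J

Isobaric: W = nRΔT = (0.407)(8.314)(-299) = -1012 J.
ΔU = nCᵥΔT with Cᵥ = 3R/2: ΔU = (0.407)(12.47)(-299) = -1518 J.
Q = ΔU + W = -1518 − 1012 = -2529 J.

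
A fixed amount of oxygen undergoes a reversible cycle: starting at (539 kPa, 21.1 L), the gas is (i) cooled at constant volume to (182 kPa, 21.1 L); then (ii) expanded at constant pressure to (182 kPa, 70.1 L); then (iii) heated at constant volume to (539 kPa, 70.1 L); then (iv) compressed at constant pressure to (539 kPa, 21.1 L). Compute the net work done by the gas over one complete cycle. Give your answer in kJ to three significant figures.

Constant-volume legs do no work.
W(ii) = (182)(70.1 − 21.1) = 8918 J; W(iv) = (539)(21.1 − 70.1) = -26411 J.
W_net = 8918 − 26411 = -17493 J (the counter-clockwise enclosed area).

W_net ≈ -17.5 kJ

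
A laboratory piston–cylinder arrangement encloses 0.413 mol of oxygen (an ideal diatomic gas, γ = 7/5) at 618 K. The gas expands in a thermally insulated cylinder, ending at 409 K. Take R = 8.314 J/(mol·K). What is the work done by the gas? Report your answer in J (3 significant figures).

Adiabatic ⇒ Q = 0, so W_by = −ΔU = nCᵥ(T₁ − T₂).
Cᵥ = 5R/2 = 20.79 J/(mol·K).
W = (0.413)(20.79)(618 − 409) = 1794 J.

W ≈ 1790 J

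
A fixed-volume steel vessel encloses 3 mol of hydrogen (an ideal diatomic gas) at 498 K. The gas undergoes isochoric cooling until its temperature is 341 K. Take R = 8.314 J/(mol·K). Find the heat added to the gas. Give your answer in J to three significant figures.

Constant volume ⇒ W = 0, so Q = ΔU = nCᵥΔT with Cᵥ = 5R/2 = 20.79 J/(mol·K).
ΔU = (3)(20.79)(341 − 498) = -9790 J.

Q ≈ -9790 J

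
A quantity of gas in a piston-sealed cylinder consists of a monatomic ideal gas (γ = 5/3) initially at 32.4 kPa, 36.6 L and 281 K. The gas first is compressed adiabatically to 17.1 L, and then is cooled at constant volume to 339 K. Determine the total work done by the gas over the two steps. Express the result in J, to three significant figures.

W_total ≈ -1180 J

Step 1 (adiabatic): W = (P₁V₁ − P₂V₂)/(γ−1) = (1186 − 1969)/0.667 = -1175 J.
Step 2 (isochoric): W = 0 (constant volume).
W_total = -1175 + 0 = -1175 J.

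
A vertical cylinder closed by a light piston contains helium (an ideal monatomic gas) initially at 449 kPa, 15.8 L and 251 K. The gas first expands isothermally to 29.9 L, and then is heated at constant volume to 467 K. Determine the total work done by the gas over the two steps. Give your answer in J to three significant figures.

W_total ≈ 4530 J

Step 1 (isothermal): W = P₁V₁ ln(V₂/V₁) = (7094) ln(29.9/15.8) = 4525 J.
Step 2 (isochoric): W = 0 (constant volume).
W_total = 4525 + 0 = 4525 J.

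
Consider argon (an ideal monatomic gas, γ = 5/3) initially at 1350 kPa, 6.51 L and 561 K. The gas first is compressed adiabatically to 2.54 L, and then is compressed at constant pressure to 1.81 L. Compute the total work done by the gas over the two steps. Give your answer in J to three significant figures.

W_total ≈ -16200 J

Step 1 (adiabatic): W = (P₁V₁ − P₂V₂)/(γ−1) = (8788 − 16459)/0.667 = -11506 J.
After step 1: P = 6480 kPa, V = 2.54 L, T = 1051 K.
Step 2 (isobaric): W = PΔV = (6480 kPa)(1.81 − 2.54 L) = -4730 J.
W_total = -11506 − 4730 = -16237 J.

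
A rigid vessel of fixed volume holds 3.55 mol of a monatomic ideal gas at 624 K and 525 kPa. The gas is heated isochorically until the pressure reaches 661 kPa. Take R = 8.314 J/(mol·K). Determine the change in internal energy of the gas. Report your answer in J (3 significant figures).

Constant volume ⇒ W = 0, so Q = ΔU = nCᵥΔT with Cᵥ = 3R/2 = 12.47 J/(mol·K).
At constant V, T₂/T₁ = P₂/P₁ ⇒ ΔT = T₁(P₂/P₁ − 1) = 624·(661/525 − 1) = 161.6 K.
ΔU = (3.55)(12.47)(161.6) = 7156 J.

ΔU ≈ 7160 J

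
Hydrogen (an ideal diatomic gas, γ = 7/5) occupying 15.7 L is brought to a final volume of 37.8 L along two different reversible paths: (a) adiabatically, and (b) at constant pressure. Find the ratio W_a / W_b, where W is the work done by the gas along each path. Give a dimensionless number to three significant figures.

W_a / W_b ≈ 0.526

Path (a) adiabatic: W = P₁V₁(1 − (V₁/V₂)^(γ−1))/(γ−1) → W_a/(P₁V₁) = 0.7408.
Path (b) isobaric: W = P₁(V₂ − V₁) → W_b/(P₁V₁) = 1.408.
W_a / W_b = 0.7408 / 1.408 = 0.5263.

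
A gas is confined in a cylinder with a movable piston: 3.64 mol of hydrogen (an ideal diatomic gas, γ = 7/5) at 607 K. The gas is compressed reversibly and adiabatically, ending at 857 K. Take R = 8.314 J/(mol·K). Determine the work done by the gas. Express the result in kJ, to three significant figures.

W ≈ -18.9 kJ

Adiabatic ⇒ Q = 0, so W_by = −ΔU = nCᵥ(T₁ − T₂).
Cᵥ = 5R/2 = 20.79 J/(mol·K).
W = (3.64)(20.79)(607 − 857) = -18914 J.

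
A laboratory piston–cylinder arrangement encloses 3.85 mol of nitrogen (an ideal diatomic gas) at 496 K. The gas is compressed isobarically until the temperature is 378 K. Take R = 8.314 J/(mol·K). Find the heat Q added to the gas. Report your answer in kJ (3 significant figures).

Isobaric: W = nRΔT = (3.85)(8.314)(-118) = -3777 J.
ΔU = nCᵥΔT with Cᵥ = 5R/2: ΔU = (3.85)(20.79)(-118) = -9443 J.
Q = ΔU + W = -9443 − 3777 = -13220 J.

Q ≈ -13.2 kJ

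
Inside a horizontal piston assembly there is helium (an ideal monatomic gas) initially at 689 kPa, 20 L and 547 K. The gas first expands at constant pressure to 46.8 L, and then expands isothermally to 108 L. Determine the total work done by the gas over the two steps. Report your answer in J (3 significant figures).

Step 1 (isobaric): W = PΔV = (689 kPa)(46.8 − 20 L) = 18465 J.
After step 1: P = 689 kPa, V = 46.8 L, T = 1280 K.
Step 2 (isothermal): W = P₁V₁ ln(V₂/V₁) = (32245) ln(108/46.8) = 26965 J.
W_total = 18465 + 26965 = 45430 J.

W_total ≈ 45400 J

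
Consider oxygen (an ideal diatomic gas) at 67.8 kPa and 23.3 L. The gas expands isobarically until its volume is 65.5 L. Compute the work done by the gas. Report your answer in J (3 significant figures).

Isobaric: W = P ΔV.
W = (67.8 kPa)(65.5 − 23.3 L) = (67.8)(42.2) = 2861 J.

W ≈ 2860 J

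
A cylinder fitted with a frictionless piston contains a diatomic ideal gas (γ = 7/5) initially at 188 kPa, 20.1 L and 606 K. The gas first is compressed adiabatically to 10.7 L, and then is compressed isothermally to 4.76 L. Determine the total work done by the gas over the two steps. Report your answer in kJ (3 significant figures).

W_total ≈ -6.65 kJ

Step 1 (adiabatic): W = (P₁V₁ − P₂V₂)/(γ−1) = (3779 − 4863)/0.4 = -2710 J.
After step 1: P = 454.5 kPa, V = 10.7 L, T = 779.8 K.
Step 2 (isothermal): W = P₁V₁ ln(V₂/V₁) = (4863) ln(4.76/10.7) = -3939 J.
W_total = -2710 − 3939 = -6649 J.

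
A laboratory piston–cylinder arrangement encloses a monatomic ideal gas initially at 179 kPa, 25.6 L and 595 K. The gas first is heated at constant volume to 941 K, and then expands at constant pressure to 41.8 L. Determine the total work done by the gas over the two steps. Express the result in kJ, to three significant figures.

Step 1 (isochoric): W = 0 (constant volume).
After step 1: P = 283.1 kPa (V unchanged).
Step 2 (isobaric): W = PΔV = (283.1 kPa)(41.8 − 25.6 L) = 4586 J.
W_total = 0 + 4586 = 4586 J.

W_total ≈ 4.59 kJ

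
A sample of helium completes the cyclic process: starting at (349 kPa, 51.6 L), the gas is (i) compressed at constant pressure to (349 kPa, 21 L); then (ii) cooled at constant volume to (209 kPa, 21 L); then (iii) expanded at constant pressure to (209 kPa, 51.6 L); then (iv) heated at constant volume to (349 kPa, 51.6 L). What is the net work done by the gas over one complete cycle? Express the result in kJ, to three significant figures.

Constant-volume legs do no work.
W(i) = (349)(21 − 51.6) = -10679 J; W(iii) = (209)(51.6 − 21) = 6395 J.
W_net = -10679 + 6395 = -4284 J (the counter-clockwise enclosed area).

W_net ≈ -4.28 kJ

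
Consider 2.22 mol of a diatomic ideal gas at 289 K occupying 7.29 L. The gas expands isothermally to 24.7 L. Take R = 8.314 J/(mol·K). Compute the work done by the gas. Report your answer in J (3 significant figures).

Isothermal: W = nRT ln(V₂/V₁).
W = (2.22)(8.314)(289) × ln(24.7/7.29)
  = 5334 × 1.22
W_by_gas = 6509 J.

W ≈ 6510 J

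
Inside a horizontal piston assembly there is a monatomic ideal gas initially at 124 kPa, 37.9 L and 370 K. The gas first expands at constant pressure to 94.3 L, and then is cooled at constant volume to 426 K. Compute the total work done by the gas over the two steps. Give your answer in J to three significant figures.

W_total ≈ 6990 J

Step 1 (isobaric): W = PΔV = (124 kPa)(94.3 − 37.9 L) = 6994 J.
Step 2 (isochoric): W = 0 (constant volume).
W_total = 6994 + 0 = 6994 J.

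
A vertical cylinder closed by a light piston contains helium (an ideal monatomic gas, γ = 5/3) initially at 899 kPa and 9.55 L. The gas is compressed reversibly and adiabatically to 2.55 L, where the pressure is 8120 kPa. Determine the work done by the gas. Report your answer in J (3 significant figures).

Adiabatic: W = (P₁V₁ − P₂V₂)/(γ − 1) with γ = 5/3.
P₁V₁ = 8585 J, P₂V₂ = 20706 J.
W = (8585 − 20706) / 0.6667 = -18181 J.

W ≈ -18200 J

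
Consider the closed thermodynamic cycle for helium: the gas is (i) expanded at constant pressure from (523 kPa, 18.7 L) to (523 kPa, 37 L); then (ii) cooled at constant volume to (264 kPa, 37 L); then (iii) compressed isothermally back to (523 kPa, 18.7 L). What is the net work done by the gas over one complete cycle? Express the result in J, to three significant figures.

W_net ≈ 2910 J

Leg (i): W = PΔV = (523)(37 − 18.7) = 9571 J.
Leg (ii): W = 0.
Leg (iii): W = PᵢVᵢ ln(V_f/Vᵢ) = (9768) ln(18.7/37) = -6666 J.
W_net = 9571 − 6666 = 2905 J.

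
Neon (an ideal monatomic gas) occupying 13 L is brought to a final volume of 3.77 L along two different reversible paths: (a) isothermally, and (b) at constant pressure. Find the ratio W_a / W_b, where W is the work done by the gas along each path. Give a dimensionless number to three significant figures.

Path (a) isothermal: W = P₁V₁ ln(V₂/V₁) → W_a/(P₁V₁) = -1.238.
Path (b) isobaric: W = P₁(V₂ − V₁) → W_b/(P₁V₁) = -0.71.
W_a / W_b = -1.238 / -0.71 = 1.743.

W_a / W_b ≈ 1.74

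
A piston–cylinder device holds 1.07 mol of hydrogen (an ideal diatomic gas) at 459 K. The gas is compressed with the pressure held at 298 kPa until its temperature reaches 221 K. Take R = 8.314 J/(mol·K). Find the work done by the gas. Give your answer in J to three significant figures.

Isobaric: W = P ΔV = nR ΔT.
W = (1.07)(8.314)(221 − 459) = -2117 J.

W ≈ -2120 J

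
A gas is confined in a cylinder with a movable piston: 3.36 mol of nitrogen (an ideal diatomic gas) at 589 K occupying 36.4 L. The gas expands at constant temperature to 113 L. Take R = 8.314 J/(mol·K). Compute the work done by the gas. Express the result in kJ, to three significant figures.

W ≈ 18.6 kJ

Isothermal: W = nRT ln(V₂/V₁).
W = (3.36)(8.314)(589) × ln(113/36.4)
  = 16454 × 1.133
W_by_gas = 18639 J.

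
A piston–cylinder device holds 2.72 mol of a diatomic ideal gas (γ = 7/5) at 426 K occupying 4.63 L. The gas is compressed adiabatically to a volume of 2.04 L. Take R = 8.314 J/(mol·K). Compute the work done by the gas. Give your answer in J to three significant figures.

Adiabatic: TV^(γ−1) = const with γ = 7/5.
T₂ = T₁ (V₁/V₂)^(γ−1) = 426 × (4.63/2.04)^0.4 = 426 × 1.388 = 591.3 K.
W_by = nCᵥ(T₁ − T₂) = (2.72)(20.79)(426 − 591.3) = -9344 J.

W ≈ -9340 J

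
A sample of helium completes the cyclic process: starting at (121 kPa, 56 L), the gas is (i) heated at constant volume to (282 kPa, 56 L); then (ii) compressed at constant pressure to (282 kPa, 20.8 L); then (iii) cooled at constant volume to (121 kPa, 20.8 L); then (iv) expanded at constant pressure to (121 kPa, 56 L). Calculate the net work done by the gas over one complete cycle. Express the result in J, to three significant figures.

W_net ≈ -5670 J

Constant-volume legs do no work.
W(ii) = (282)(20.8 − 56) = -9926 J; W(iv) = (121)(56 − 20.8) = 4259 J.
W_net = -9926 + 4259 = -5667 J (the counter-clockwise enclosed area).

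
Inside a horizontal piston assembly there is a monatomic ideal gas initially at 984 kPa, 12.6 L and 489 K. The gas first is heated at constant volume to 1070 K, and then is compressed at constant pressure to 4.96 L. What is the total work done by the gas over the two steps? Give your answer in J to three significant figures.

Step 1 (isochoric): W = 0 (constant volume).
After step 1: P = 2153 kPa (V unchanged).
Step 2 (isobaric): W = PΔV = (2153 kPa)(4.96 − 12.6 L) = -16450 J.
W_total = 0 − 16450 = -16450 J.

W_total ≈ -16400 J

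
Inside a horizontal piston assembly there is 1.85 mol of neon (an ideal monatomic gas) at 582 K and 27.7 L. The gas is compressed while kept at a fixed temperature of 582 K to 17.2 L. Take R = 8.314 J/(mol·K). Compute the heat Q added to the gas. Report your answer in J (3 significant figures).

Isothermal ⇒ ΔU = 0, so Q = W = nRT ln(V₂/V₁).
Q = (1.85)(8.314)(582) ln(17.2/27.7) = 8952 × -0.4765 = -4266 J.

Q ≈ -4270 J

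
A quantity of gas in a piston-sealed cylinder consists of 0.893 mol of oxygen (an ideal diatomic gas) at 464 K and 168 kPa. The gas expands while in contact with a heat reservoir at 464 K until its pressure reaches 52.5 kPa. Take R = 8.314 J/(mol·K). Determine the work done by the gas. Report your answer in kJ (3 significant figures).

Isothermal process: W = nRT ln(V₂/V₁) = nRT ln(P₁/P₂).
W = (0.893)(8.314)(464) × ln(168/52.5)
  = 3445 × ln(3.2) = 3445 × 1.163
W_by_gas = 4007 J.

W ≈ 4.01 kJ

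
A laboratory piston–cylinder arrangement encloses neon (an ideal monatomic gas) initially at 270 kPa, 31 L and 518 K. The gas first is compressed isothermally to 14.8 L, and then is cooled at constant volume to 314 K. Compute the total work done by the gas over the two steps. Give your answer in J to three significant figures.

W_total ≈ -6190 J

Step 1 (isothermal): W = P₁V₁ ln(V₂/V₁) = (8370) ln(14.8/31) = -6188 J.
Step 2 (isochoric): W = 0 (constant volume).
W_total = -6188 + 0 = -6188 J.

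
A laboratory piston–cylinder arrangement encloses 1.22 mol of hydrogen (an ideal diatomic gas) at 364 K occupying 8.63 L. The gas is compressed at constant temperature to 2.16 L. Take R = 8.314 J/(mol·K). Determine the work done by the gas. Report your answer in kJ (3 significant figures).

W ≈ -5.11 kJ

Isothermal: W = nRT ln(V₂/V₁).
W = (1.22)(8.314)(364) × ln(2.16/8.63)
  = 3692 × -1.385
W_by_gas = -5114 J.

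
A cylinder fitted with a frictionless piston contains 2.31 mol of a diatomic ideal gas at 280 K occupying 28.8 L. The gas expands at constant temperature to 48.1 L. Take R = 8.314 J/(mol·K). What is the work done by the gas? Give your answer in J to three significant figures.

W ≈ 2760 J

Isothermal: W = nRT ln(V₂/V₁).
W = (2.31)(8.314)(280) × ln(48.1/28.8)
  = 5377 × 0.5129
W_by_gas = 2758 J.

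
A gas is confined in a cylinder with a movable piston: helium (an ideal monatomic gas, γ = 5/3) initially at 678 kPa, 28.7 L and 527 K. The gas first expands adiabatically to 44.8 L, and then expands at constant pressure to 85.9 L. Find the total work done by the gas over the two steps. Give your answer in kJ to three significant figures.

W_total ≈ 20.8 kJ

Step 1 (adiabatic): W = (P₁V₁ − P₂V₂)/(γ−1) = (19459 − 14460)/0.667 = 7497 J.
After step 1: P = 322.8 kPa, V = 44.8 L, T = 391.6 K.
Step 2 (isobaric): W = PΔV = (322.8 kPa)(85.9 − 44.8 L) = 13266 J.
W_total = 7497 + 13266 = 20763 J.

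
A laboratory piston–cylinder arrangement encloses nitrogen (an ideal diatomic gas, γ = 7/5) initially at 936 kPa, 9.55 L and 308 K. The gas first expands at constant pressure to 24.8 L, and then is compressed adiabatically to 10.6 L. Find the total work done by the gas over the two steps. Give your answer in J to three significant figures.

W_total ≈ -9230 J

Step 1 (isobaric): W = PΔV = (936 kPa)(24.8 − 9.55 L) = 14274 J.
After step 1: P = 936 kPa, V = 24.8 L, T = 799.8 K.
Step 2 (adiabatic): W = (P₁V₁ − P₂V₂)/(γ−1) = (23213 − 32613)/0.4 = -23500 J.
W_total = 14274 − 23500 = -9226 J.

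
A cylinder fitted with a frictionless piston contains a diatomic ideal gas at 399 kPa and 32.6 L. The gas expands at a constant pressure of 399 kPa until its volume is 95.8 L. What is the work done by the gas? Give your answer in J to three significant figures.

W ≈ 25200 J

Isobaric: W = P ΔV.
W = (399 kPa)(95.8 − 32.6 L) = (399)(63.2) = 25217 J.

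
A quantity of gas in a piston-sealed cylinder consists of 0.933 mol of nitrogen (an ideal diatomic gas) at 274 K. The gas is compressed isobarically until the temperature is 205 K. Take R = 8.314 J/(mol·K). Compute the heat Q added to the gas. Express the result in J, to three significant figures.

Q ≈ -1870 J

Isobaric: W = nRΔT = (0.933)(8.314)(-69) = -535.2 J.
ΔU = nCᵥΔT with Cᵥ = 5R/2: ΔU = (0.933)(20.79)(-69) = -1338 J.
Q = ΔU + W = -1338 − 535.2 = -1873 J.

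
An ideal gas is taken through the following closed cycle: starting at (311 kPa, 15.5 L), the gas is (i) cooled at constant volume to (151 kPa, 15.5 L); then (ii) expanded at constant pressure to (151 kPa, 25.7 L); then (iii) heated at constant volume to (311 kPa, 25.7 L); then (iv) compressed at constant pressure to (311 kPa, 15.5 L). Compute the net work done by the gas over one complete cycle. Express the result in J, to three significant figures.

W_net ≈ -1630 J

Constant-volume legs do no work.
W(ii) = (151)(25.7 − 15.5) = 1540 J; W(iv) = (311)(15.5 − 25.7) = -3172 J.
W_net = 1540 − 3172 = -1632 J (the counter-clockwise enclosed area).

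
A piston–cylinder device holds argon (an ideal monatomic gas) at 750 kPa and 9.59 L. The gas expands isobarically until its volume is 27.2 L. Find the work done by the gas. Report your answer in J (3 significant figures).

Isobaric: W = P ΔV.
W = (750 kPa)(27.2 − 9.59 L) = (750)(17.61) = 13208 J.

W ≈ 13200 J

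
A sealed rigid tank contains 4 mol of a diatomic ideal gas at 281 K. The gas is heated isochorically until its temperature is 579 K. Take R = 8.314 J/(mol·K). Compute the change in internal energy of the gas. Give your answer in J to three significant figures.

ΔU ≈ 24800 J

Constant volume ⇒ W = 0, so Q = ΔU = nCᵥΔT with Cᵥ = 5R/2 = 20.79 J/(mol·K).
ΔU = (4)(20.79)(579 − 281) = 24776 J.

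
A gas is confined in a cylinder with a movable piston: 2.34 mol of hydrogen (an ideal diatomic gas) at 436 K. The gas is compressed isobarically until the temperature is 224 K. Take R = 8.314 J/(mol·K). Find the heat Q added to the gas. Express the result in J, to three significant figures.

Q ≈ -14400 J

Isobaric: W = nRΔT = (2.34)(8.314)(-212) = -4124 J.
ΔU = nCᵥΔT with Cᵥ = 5R/2: ΔU = (2.34)(20.79)(-212) = -10311 J.
Q = ΔU + W = -10311 − 4124 = -14435 J.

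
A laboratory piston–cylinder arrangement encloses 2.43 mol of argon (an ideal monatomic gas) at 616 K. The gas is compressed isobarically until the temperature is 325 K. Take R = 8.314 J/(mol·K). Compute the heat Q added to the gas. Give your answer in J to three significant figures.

Q ≈ -14700 J

Isobaric: W = nRΔT = (2.43)(8.314)(-291) = -5879 J.
ΔU = nCᵥΔT with Cᵥ = 3R/2: ΔU = (2.43)(12.47)(-291) = -8819 J.
Q = ΔU + W = -8819 − 5879 = -14698 J.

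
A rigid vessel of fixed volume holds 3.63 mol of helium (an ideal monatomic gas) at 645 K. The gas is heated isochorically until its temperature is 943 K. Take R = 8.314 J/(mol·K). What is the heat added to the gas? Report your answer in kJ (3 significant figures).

Constant volume ⇒ W = 0, so Q = ΔU = nCᵥΔT with Cᵥ = 3R/2 = 12.47 J/(mol·K).
ΔU = (3.63)(12.47)(943 − 645) = 13490 J.

Q ≈ 13.5 kJ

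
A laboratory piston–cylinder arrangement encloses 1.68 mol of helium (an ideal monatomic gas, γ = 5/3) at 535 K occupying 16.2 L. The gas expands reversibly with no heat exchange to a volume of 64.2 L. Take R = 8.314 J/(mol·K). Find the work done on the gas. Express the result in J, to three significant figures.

W ≈ -6730 J

Adiabatic: TV^(γ−1) = const with γ = 5/3.
T₂ = T₁ (V₁/V₂)^(γ−1) = 535 × (16.2/64.2)^0.667 = 535 × 0.3993 = 213.6 K.
W_by = nCᵥ(T₁ − T₂) = (1.68)(12.47)(535 − 213.6) = 6733 J.
Work on gas = −W_by = -6733 J.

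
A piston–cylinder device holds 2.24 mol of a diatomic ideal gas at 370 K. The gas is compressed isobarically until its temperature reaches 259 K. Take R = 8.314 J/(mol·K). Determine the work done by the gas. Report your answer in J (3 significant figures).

W ≈ -2070 J

Isobaric: W = P ΔV = nR ΔT.
W = (2.24)(8.314)(259 − 370) = -2067 J.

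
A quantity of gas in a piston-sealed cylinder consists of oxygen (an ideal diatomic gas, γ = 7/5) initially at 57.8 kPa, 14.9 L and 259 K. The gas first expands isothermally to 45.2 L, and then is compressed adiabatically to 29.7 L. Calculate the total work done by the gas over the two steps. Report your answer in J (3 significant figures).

Step 1 (isothermal): W = P₁V₁ ln(V₂/V₁) = (861.2) ln(45.2/14.9) = 955.7 J.
After step 1: P = 19.05 kPa, V = 45.2 L, T = 259 K.
Step 2 (adiabatic): W = (P₁V₁ − P₂V₂)/(γ−1) = (861.2 − 1019)/0.4 = -393.8 J.
W_total = 955.7 − 393.8 = 561.9 J.

W_total ≈ 562 J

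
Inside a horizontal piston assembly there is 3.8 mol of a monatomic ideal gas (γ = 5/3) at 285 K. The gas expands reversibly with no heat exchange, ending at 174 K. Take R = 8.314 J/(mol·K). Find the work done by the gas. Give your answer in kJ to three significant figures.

Adiabatic ⇒ Q = 0, so W_by = −ΔU = nCᵥ(T₁ − T₂).
Cᵥ = 3R/2 = 12.47 J/(mol·K).
W = (3.8)(12.47)(285 − 174) = 5260 J.

W ≈ 5.26 kJ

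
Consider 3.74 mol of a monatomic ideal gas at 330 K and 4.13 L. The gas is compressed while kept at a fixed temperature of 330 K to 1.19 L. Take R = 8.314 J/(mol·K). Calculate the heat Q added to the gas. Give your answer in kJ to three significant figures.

Isothermal ⇒ ΔU = 0, so Q = W = nRT ln(V₂/V₁).
Q = (3.74)(8.314)(330) ln(1.19/4.13) = 10261 × -1.244 = -12768 J.

Q ≈ -12.8 kJ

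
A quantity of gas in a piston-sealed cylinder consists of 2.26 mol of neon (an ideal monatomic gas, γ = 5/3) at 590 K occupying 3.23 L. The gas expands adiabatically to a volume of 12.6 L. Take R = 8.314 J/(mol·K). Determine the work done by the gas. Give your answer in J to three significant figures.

Adiabatic: TV^(γ−1) = const with γ = 5/3.
T₂ = T₁ (V₁/V₂)^(γ−1) = 590 × (3.23/12.6)^0.667 = 590 × 0.4035 = 238.1 K.
W_by = nCᵥ(T₁ − T₂) = (2.26)(12.47)(590 − 238.1) = 9918 J.

W ≈ 9920 J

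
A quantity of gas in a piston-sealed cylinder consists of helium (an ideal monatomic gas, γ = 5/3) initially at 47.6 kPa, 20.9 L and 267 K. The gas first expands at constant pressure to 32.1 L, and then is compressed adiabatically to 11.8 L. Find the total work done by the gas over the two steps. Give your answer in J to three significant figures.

W_total ≈ -1640 J

Step 1 (isobaric): W = PΔV = (47.6 kPa)(32.1 − 20.9 L) = 533.1 J.
After step 1: P = 47.6 kPa, V = 32.1 L, T = 410.1 K.
Step 2 (adiabatic): W = (P₁V₁ − P₂V₂)/(γ−1) = (1528 − 2978)/0.667 = -2174 J.
W_total = 533.1 − 2174 = -1641 J.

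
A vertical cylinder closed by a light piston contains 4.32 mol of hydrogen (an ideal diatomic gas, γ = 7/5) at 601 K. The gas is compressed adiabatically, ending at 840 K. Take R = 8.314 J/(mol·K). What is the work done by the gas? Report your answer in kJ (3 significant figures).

Adiabatic ⇒ Q = 0, so W_by = −ΔU = nCᵥ(T₁ − T₂).
Cᵥ = 5R/2 = 20.79 J/(mol·K).
W = (4.32)(20.79)(601 − 840) = -21460 J.

W ≈ -21.5 kJ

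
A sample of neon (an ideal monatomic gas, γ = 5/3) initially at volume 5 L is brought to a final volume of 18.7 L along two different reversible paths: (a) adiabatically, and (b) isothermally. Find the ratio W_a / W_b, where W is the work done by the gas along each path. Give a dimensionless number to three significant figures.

Path (a) adiabatic: W = P₁V₁(1 − (V₁/V₂)^(γ−1))/(γ−1) → W_a/(P₁V₁) = 0.8774.
Path (b) isothermal: W = P₁V₁ ln(V₂/V₁) → W_b/(P₁V₁) = 1.319.
W_a / W_b = 0.8774 / 1.319 = 0.6652.

W_a / W_b ≈ 0.665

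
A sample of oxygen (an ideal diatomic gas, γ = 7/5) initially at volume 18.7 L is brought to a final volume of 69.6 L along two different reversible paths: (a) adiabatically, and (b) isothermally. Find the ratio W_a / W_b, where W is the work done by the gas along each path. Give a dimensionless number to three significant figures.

Path (a) adiabatic: W = P₁V₁(1 − (V₁/V₂)^(γ−1))/(γ−1) → W_a/(P₁V₁) = 1.022.
Path (b) isothermal: W = P₁V₁ ln(V₂/V₁) → W_b/(P₁V₁) = 1.314.
W_a / W_b = 1.022 / 1.314 = 0.7777.

W_a / W_b ≈ 0.778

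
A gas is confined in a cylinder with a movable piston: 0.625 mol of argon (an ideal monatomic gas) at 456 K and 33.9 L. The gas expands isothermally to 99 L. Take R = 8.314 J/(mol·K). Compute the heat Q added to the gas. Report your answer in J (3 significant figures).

Isothermal ⇒ ΔU = 0, so Q = W = nRT ln(V₂/V₁).
Q = (0.625)(8.314)(456) ln(99/33.9) = 2369 × 1.072 = 2539 J.

Q ≈ 2540 J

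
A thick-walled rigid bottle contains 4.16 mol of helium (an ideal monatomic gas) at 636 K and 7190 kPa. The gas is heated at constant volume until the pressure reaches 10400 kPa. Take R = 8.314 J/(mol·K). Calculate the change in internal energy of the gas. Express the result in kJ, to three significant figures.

ΔU ≈ 14.7 kJ

Constant volume ⇒ W = 0, so Q = ΔU = nCᵥΔT with Cᵥ = 3R/2 = 12.47 J/(mol·K).
At constant V, T₂/T₁ = P₂/P₁ ⇒ ΔT = T₁(P₂/P₁ − 1) = 636·(10400/7190 − 1) = 283.9 K.
ΔU = (4.16)(12.47)(283.9) = 14731 J.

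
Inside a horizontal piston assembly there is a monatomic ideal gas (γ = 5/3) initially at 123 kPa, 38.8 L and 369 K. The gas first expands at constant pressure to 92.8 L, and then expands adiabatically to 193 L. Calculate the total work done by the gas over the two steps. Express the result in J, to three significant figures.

W_total ≈ 13300 J

Step 1 (isobaric): W = PΔV = (123 kPa)(92.8 − 38.8 L) = 6642 J.
After step 1: P = 123 kPa, V = 92.8 L, T = 882.6 K.
Step 2 (adiabatic): W = (P₁V₁ − P₂V₂)/(γ−1) = (11414 − 7006)/0.667 = 6613 J.
W_total = 6642 + 6613 = 13255 J.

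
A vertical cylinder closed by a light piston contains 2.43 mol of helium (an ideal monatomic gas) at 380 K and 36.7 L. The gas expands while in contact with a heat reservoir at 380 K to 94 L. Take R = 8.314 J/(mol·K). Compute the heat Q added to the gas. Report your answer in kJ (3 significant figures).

Q ≈ 7.22 kJ

Isothermal ⇒ ΔU = 0, so Q = W = nRT ln(V₂/V₁).
Q = (2.43)(8.314)(380) ln(94/36.7) = 7677 × 0.9405 = 7220 J.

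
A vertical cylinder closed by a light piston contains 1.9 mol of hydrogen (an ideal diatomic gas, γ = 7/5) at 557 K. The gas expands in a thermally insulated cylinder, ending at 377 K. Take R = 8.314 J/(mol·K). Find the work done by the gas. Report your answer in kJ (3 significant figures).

Adiabatic ⇒ Q = 0, so W_by = −ΔU = nCᵥ(T₁ − T₂).
Cᵥ = 5R/2 = 20.79 J/(mol·K).
W = (1.9)(20.79)(557 − 377) = 7108 J.

W ≈ 7.11 kJ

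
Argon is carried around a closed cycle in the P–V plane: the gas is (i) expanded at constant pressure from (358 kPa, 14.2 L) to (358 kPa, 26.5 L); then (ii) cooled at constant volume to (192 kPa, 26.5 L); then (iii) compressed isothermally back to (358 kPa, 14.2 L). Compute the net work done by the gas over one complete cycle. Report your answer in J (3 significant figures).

W_net ≈ 1230 J

Leg (i): W = PΔV = (358)(26.5 − 14.2) = 4403 J.
Leg (ii): W = 0.
Leg (iii): W = PᵢVᵢ ln(V_f/Vᵢ) = (5088) ln(14.2/26.5) = -3174 J.
W_net = 4403 − 3174 = 1229 J.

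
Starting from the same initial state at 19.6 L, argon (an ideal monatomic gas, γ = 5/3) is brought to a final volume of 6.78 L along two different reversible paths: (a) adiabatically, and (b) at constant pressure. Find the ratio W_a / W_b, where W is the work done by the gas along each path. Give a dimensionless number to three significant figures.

Path (a) adiabatic: W = P₁V₁(1 − (V₁/V₂)^(γ−1))/(γ−1) → W_a/(P₁V₁) = -1.544.
Path (b) isobaric: W = P₁(V₂ − V₁) → W_b/(P₁V₁) = -0.6541.
W_a / W_b = -1.544 / -0.6541 = 2.361.

W_a / W_b ≈ 2.36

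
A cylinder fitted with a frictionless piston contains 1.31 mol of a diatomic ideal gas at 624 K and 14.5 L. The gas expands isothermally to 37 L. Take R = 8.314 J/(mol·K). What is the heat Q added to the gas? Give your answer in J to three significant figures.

Isothermal ⇒ ΔU = 0, so Q = W = nRT ln(V₂/V₁).
Q = (1.31)(8.314)(624) ln(37/14.5) = 6796 × 0.9368 = 6366 J.

Q ≈ 6370 J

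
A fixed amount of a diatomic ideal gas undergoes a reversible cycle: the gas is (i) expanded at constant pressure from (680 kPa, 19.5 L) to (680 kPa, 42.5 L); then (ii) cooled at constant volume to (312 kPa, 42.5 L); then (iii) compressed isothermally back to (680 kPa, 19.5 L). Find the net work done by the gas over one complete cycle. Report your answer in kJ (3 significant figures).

Leg (i): W = PΔV = (680)(42.5 − 19.5) = 15640 J.
Leg (ii): W = 0.
Leg (iii): W = PᵢVᵢ ln(V_f/Vᵢ) = (13260) ln(19.5/42.5) = -10331 J.
W_net = 15640 − 10331 = 5309 J.

W_net ≈ 5.31 kJ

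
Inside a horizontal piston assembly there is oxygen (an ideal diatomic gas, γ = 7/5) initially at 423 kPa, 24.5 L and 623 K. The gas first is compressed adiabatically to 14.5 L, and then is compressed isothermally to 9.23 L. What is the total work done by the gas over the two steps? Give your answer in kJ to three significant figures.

W_total ≈ -11.8 kJ

Step 1 (adiabatic): W = (P₁V₁ − P₂V₂)/(γ−1) = (10364 − 12783)/0.4 = -6048 J.
After step 1: P = 881.6 kPa, V = 14.5 L, T = 768.4 K.
Step 2 (isothermal): W = P₁V₁ ln(V₂/V₁) = (12783) ln(9.23/14.5) = -5774 J.
W_total = -6048 − 5774 = -11822 J.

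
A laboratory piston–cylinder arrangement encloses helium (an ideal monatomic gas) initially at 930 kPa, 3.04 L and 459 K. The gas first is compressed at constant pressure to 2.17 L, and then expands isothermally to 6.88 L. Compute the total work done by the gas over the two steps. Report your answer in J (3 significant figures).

W_total ≈ 1520 J

Step 1 (isobaric): W = PΔV = (930 kPa)(2.17 − 3.04 L) = -809.1 J.
After step 1: P = 930 kPa, V = 2.17 L, T = 327.6 K.
Step 2 (isothermal): W = P₁V₁ ln(V₂/V₁) = (2018) ln(6.88/2.17) = 2329 J.
W_total = -809.1 + 2329 = 1520 J.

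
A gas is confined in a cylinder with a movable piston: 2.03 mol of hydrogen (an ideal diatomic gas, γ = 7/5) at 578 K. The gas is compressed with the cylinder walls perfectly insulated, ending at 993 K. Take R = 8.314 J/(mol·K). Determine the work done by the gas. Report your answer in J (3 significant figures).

Adiabatic ⇒ Q = 0, so W_by = −ΔU = nCᵥ(T₁ − T₂).
Cᵥ = 5R/2 = 20.79 J/(mol·K).
W = (2.03)(20.79)(578 − 993) = -17510 J.

W ≈ -17500 J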